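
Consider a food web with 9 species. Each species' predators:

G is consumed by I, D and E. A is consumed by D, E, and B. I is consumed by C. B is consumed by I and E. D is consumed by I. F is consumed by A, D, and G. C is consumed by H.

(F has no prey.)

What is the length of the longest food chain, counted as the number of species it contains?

6 species

One longest chain: F → A → B → I → C → H.
It has 6 species and 5 links.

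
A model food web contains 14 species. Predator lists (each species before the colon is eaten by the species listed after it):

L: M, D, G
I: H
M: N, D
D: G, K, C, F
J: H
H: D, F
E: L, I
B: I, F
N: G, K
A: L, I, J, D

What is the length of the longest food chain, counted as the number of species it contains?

One longest chain: E → L → M → N → G.
It has 5 species and 4 links.

5 species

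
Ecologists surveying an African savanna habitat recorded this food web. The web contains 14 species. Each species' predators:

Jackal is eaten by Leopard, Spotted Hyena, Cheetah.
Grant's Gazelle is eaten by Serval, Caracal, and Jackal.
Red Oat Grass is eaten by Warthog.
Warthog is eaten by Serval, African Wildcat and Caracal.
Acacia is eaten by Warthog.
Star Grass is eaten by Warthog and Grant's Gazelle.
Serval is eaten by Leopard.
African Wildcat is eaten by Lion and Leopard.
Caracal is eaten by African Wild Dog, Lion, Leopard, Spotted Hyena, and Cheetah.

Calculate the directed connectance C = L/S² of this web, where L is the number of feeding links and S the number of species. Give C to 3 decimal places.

The web has S = 14 species and L = 21 feeding links.
C = L / S² = 21 / 196 = 0.1071 ≈ 0.107.

C = 0.107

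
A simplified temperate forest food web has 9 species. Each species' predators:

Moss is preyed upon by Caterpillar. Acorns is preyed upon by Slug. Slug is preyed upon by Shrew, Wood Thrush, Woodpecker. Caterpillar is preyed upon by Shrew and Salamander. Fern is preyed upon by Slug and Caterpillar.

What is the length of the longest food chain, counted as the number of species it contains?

3 species

One longest chain: Fern → Slug → Wood Thrush.
It has 3 species and 2 links.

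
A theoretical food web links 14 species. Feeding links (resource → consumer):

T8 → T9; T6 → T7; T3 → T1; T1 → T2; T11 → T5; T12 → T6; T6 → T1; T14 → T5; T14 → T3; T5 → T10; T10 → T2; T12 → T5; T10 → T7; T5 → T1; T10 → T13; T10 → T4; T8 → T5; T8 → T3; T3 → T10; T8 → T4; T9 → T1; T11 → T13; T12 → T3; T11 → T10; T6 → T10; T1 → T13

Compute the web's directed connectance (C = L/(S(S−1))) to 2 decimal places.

C = 0.14

The web has S = 14 species and L = 26 feeding links.
C = L / (S(S−1)) = 26 / 182 = 0.1429 ≈ 0.14.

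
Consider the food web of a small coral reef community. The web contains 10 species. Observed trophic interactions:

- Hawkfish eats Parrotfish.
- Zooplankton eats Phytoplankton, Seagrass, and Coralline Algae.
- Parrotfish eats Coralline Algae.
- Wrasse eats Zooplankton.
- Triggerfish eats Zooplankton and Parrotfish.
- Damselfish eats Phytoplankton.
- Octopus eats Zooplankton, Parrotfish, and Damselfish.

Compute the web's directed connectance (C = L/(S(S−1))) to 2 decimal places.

The web has S = 10 species and L = 12 feeding links.
C = L / (S(S−1)) = 12 / 90 = 0.1333 ≈ 0.13.

C = 0.13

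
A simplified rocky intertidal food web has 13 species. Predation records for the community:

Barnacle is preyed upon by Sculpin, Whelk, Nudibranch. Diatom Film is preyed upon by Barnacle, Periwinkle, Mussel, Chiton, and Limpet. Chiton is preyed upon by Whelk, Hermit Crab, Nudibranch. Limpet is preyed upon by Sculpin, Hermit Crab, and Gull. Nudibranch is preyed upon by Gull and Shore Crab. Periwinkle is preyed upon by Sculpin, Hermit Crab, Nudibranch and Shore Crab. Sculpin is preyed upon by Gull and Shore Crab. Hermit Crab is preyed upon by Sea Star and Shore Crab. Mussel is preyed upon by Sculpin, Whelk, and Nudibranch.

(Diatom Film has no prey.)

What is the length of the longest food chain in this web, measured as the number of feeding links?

3 links

One longest chain: Diatom Film → Mussel → Sculpin → Gull.
It has 4 species and 3 links.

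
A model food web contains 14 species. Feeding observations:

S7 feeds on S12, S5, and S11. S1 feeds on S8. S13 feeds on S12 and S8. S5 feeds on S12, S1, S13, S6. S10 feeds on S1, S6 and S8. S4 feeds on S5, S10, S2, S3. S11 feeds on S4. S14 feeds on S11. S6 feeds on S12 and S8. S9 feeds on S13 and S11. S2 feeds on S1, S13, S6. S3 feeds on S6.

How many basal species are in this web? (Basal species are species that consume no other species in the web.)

Basal species (no prey listed): S8, S12.
Count: 2.

2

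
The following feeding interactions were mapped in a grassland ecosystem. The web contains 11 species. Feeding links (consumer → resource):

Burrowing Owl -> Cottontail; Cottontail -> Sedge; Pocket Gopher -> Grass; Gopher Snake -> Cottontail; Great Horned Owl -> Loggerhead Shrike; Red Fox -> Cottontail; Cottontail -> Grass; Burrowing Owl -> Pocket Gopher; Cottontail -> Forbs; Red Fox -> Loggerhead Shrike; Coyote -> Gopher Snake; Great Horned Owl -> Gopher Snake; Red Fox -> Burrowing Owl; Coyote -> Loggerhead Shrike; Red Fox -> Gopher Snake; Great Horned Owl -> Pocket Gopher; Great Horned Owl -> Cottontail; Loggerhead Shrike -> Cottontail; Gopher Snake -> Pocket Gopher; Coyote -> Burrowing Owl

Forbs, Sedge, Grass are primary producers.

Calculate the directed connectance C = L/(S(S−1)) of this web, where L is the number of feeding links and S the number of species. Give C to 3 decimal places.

C = 0.182

The web has S = 11 species and L = 20 feeding links.
C = L / (S(S−1)) = 20 / 110 = 0.1818 ≈ 0.182.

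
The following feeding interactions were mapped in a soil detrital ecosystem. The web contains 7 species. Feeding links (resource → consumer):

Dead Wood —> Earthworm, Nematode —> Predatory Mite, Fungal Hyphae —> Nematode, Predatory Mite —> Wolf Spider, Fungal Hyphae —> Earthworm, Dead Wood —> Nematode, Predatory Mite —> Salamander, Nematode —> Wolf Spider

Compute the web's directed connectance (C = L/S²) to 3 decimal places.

C = 0.163

The web has S = 7 species and L = 8 feeding links.
C = L / S² = 8 / 49 = 0.1633 ≈ 0.163.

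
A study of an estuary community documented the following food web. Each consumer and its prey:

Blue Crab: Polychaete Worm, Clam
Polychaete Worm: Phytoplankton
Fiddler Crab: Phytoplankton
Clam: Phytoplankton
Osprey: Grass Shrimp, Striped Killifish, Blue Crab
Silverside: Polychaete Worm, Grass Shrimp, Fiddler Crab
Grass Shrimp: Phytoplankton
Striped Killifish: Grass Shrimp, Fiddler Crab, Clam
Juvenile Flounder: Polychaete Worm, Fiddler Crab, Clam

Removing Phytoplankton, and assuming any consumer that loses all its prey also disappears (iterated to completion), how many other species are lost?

9

Remove Phytoplankton.
Round 1: Polychaete Worm (all prey gone), Grass Shrimp (all prey gone), Fiddler Crab (all prey gone), Clam (all prey gone) → extinct.
Round 2: Striped Killifish (all prey gone), Silverside (all prey gone), Juvenile Flounder (all prey gone), Blue Crab (all prey gone) → extinct.
Round 3: Osprey (all prey gone) → extinct.
No further losses. Total secondary extinctions: 9.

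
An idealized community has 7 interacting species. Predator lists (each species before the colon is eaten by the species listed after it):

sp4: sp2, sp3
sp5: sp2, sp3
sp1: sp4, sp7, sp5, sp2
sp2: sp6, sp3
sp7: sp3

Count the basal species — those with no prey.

1

Basal species (no prey listed): sp1.
Count: 1.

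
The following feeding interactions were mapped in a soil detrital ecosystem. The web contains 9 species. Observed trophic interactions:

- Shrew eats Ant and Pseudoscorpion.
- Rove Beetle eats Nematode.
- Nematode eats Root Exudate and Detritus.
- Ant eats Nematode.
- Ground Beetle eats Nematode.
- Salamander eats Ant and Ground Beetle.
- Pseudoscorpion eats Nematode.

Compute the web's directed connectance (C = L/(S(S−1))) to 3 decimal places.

C = 0.139

The web has S = 9 species and L = 10 feeding links.
C = L / (S(S−1)) = 10 / 72 = 0.1389 ≈ 0.139.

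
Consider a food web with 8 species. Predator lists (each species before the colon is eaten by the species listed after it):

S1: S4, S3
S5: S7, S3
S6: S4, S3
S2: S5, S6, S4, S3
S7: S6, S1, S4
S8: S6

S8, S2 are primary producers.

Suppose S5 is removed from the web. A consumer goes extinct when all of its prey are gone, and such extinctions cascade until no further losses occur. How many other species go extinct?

2

Remove S5.
Round 1: S7 (all prey gone) → extinct.
Round 2: S1 (all prey gone) → extinct.
No further losses. Total secondary extinctions: 2.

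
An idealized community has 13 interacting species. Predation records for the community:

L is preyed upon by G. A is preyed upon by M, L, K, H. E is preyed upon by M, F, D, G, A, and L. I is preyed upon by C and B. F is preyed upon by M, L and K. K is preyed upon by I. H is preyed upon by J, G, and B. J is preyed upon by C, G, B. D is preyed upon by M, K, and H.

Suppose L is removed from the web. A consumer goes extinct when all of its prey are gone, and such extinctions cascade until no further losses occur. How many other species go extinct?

0

Remove L.
Every predator of it retains at least one other prey: G still has E, H, J.
No consumer loses all prey, so no secondary extinctions occur.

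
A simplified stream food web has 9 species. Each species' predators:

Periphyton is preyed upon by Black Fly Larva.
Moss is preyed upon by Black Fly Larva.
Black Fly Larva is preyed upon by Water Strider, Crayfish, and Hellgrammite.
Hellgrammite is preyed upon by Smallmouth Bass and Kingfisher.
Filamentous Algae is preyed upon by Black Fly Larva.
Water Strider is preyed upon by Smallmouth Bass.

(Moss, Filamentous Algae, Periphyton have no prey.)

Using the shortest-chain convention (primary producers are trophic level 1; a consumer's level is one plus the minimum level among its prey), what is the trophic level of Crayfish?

Moss is a producer → level 1.
Black Fly Larva eats Moss → level 2.
Crayfish eats Black Fly Larva → level 3.
No prey of Crayfish is below level 2, so 3 is the minimum.

Trophic level 3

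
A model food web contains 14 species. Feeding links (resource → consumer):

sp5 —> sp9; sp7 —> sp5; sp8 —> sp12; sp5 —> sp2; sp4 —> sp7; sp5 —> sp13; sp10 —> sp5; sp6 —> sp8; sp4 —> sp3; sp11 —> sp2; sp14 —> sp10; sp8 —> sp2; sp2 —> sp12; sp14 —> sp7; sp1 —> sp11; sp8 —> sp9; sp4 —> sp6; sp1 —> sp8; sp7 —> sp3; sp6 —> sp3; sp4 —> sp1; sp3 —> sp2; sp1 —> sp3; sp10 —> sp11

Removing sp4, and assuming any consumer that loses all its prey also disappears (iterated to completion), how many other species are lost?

Remove sp4.
Round 1: sp6 (all prey gone), sp1 (all prey gone) → extinct.
Round 2: sp8 (all prey gone) → extinct.
No further losses. Total secondary extinctions: 3.

3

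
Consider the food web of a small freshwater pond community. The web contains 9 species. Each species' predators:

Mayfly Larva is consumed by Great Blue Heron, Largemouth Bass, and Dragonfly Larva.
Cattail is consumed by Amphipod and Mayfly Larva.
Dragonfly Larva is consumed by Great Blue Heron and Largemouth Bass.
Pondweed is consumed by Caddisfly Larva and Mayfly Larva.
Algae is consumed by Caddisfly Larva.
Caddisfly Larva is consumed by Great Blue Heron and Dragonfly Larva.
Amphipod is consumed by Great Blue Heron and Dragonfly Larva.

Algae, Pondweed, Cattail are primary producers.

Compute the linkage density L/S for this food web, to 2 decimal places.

L/S = 1.56

There are L = 14 links among S = 9 species.
L/S = 14/9 = 1.5556 ≈ 1.56.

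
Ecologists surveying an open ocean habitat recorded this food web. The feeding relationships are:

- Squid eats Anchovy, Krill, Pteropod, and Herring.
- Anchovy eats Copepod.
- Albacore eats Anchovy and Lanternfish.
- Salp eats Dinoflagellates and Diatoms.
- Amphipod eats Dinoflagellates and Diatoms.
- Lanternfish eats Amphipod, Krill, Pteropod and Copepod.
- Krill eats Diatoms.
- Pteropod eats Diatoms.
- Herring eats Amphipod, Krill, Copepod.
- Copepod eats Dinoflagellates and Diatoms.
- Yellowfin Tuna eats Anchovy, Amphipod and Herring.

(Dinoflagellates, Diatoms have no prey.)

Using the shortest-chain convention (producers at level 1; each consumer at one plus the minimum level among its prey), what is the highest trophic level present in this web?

4

Producers (level 1): Dinoflagellates, Diatoms.
Following each consumer down to its lowest-level prey: Dinoflagellates → Copepod → Anchovy → Albacore (levels 1 through 4).
All prey of Albacore (Anchovy 3, Lanternfish 3) are at level 3 or above, so Albacore is at level 1 + 3 = 4.
Every consumer has at least one prey at level 3 or below, so none exceeds level 4.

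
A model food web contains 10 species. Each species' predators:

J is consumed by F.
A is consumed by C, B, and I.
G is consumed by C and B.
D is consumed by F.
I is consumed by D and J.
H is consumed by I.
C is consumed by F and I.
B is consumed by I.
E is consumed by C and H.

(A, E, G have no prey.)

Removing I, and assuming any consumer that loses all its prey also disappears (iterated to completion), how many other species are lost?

Remove I.
Round 1: J (all prey gone), D (all prey gone) → extinct.
No further losses. Total secondary extinctions: 2.

2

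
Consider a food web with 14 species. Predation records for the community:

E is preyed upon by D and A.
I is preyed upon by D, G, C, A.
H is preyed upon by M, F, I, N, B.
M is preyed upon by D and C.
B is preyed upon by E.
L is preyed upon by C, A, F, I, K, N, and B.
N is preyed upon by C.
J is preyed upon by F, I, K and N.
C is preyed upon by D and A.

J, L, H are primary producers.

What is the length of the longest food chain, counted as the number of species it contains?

One longest chain: L → B → E → D.
It has 4 species and 3 links.

4 species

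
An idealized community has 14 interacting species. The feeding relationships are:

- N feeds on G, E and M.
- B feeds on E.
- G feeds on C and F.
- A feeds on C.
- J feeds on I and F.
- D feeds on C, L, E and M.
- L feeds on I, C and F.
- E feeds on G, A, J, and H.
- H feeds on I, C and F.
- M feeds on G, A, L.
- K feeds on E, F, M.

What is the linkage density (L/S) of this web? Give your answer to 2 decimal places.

L/S = 2.07

There are L = 29 links among S = 14 species.
L/S = 29/14 = 2.0714 ≈ 2.07.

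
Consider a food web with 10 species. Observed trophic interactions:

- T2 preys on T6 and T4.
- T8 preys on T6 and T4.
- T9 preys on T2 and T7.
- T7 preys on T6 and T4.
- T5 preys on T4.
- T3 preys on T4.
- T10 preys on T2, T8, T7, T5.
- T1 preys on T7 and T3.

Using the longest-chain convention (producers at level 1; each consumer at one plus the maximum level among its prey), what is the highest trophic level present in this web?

3

Producers (level 1): T4, T6.
T4 → T7 → T10 gives T10 level 3.
No species has a prey at level 3, so no species reaches level 4.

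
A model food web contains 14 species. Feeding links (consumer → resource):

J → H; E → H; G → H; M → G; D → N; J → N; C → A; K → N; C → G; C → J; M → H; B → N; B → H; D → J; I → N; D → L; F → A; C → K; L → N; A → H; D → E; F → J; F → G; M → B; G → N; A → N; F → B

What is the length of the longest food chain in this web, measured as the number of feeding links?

One longest chain: N → J → D.
It has 3 species and 2 links.

2 links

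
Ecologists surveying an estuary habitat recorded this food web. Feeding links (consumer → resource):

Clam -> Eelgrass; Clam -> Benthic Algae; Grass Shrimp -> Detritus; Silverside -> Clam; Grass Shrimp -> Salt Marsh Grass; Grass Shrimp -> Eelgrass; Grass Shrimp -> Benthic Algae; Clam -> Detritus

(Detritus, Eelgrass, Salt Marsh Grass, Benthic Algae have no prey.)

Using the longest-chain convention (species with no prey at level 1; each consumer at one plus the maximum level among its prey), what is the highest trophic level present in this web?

3

Basal resources (level 1): Detritus, Eelgrass, Salt Marsh Grass, Benthic Algae.
Detritus → Clam → Silverside gives Silverside level 3.
No species has a prey at level 3, so no species reaches level 4.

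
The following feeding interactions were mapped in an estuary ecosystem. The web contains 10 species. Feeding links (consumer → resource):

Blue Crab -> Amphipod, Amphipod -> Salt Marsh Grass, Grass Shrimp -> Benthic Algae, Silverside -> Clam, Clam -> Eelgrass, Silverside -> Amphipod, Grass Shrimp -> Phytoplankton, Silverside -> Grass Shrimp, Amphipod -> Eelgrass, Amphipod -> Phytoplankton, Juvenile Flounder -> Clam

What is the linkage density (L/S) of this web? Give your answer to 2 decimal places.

L/S = 1.10

There are L = 11 links among S = 10 species.
L/S = 11/10 = 1.1000 ≈ 1.10.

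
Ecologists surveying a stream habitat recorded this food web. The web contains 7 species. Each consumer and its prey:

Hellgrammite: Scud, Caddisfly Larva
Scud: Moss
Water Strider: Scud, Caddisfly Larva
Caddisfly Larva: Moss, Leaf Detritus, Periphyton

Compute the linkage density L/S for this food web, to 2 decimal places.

L/S = 1.14

There are L = 8 links among S = 7 species.
L/S = 8/7 = 1.1429 ≈ 1.14.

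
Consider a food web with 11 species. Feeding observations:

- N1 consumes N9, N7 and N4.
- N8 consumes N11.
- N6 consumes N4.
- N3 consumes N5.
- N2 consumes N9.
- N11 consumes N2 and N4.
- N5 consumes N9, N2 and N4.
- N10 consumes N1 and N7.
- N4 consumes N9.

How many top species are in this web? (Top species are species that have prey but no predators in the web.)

Top species (has prey, but nothing eats it): N6, N3, N10, N8.
Count: 4.

4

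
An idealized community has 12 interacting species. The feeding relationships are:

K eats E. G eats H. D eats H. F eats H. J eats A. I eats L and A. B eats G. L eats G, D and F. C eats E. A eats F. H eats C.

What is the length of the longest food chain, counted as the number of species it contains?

One longest chain: E → C → H → D → L → I.
It has 6 species and 5 links.

6 species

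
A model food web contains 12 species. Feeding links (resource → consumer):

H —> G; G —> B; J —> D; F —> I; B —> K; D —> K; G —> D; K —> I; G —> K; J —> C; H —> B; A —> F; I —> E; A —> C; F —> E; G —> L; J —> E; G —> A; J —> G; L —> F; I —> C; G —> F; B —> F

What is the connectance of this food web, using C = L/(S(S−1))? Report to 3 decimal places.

The web has S = 12 species and L = 23 feeding links.
C = L / (S(S−1)) = 23 / 132 = 0.1742 ≈ 0.174.

C = 0.174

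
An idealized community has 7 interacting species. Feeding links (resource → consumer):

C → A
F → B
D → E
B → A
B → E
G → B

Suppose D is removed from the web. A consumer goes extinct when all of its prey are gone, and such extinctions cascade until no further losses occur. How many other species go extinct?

0

Remove D.
Every predator of it retains at least one other prey: E still has B.
No consumer loses all prey, so no secondary extinctions occur.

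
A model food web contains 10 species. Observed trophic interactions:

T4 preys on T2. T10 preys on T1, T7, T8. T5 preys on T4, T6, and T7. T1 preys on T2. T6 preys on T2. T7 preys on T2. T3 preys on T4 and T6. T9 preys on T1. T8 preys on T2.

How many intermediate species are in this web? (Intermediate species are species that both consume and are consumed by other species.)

Intermediate species (has both prey and predators): T6, T4, T1, T8, T7.
Count: 5.

5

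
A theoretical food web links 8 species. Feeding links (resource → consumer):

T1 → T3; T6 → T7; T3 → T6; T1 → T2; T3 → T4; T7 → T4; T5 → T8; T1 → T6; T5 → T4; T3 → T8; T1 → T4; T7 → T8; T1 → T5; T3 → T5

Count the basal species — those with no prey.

1

Basal species (no prey listed): T1.
Count: 1.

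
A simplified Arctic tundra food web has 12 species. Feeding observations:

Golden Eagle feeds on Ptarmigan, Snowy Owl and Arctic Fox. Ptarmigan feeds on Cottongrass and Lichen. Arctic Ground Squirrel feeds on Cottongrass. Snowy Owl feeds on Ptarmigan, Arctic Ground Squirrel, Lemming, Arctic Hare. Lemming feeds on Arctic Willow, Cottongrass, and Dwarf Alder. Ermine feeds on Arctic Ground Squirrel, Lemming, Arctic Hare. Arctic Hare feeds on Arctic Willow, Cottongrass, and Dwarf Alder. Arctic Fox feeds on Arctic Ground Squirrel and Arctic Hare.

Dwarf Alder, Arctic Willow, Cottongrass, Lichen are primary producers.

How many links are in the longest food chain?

One longest chain: Cottongrass → Ptarmigan → Snowy Owl → Golden Eagle.
It has 4 species and 3 links.

3 links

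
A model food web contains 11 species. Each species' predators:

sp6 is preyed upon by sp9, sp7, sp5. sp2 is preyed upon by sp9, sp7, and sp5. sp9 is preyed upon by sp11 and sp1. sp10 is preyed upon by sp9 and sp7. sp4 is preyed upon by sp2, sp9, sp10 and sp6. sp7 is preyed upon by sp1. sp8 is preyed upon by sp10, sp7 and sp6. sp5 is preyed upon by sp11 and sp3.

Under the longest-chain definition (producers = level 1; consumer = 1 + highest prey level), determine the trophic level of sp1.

Trophic level 4

sp4 is a producer → level 1.
sp2 eats sp4 → level 2.
sp7 eats sp2 (level 2); other prey at levels: sp8 1, sp10 2, sp6 2 → level 3.
sp1 eats sp7 (level 3); other prey at levels: sp9 3 → level 4.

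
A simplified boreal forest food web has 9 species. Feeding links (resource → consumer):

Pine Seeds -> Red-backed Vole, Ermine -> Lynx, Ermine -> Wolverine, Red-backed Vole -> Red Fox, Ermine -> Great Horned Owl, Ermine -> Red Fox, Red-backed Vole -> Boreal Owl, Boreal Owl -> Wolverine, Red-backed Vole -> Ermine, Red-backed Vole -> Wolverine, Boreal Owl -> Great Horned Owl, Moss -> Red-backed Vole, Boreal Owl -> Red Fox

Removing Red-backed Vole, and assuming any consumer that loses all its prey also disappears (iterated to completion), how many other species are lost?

6

Remove Red-backed Vole.
Round 1: Ermine (all prey gone), Boreal Owl (all prey gone) → extinct.
Round 2: Great Horned Owl (all prey gone), Lynx (all prey gone), Wolverine (all prey gone), Red Fox (all prey gone) → extinct.
No further losses. Total secondary extinctions: 6.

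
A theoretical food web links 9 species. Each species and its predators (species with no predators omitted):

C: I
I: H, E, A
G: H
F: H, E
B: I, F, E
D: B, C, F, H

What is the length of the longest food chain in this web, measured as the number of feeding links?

One longest chain: D → B → I → H.
It has 4 species and 3 links.

3 links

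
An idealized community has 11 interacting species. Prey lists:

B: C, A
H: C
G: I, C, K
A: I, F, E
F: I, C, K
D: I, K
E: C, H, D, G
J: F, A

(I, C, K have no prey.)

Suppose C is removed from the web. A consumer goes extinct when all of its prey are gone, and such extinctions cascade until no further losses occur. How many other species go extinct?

1

Remove C.
Round 1: H (all prey gone) → extinct.
No further losses. Total secondary extinctions: 1.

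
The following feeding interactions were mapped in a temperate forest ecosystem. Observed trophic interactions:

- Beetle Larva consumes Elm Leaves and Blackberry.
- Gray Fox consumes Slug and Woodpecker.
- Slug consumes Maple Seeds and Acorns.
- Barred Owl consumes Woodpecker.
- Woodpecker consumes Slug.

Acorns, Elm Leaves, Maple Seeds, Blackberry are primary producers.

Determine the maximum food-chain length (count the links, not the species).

One longest chain: Acorns → Slug → Woodpecker → Gray Fox.
It has 4 species and 3 links.

3 links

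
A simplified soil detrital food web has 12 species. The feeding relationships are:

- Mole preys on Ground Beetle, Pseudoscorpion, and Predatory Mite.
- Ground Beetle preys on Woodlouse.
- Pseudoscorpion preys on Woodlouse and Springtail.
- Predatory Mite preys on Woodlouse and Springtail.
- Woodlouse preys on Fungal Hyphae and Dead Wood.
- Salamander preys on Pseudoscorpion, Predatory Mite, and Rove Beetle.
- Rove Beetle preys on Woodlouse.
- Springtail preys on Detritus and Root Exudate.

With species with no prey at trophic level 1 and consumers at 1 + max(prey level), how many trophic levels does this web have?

4

Basal resources (level 1): Dead Wood, Root Exudate, Fungal Hyphae, Detritus.
Root Exudate → Springtail → Predatory Mite → Salamander gives Salamander level 4.
No species has a prey at level 4, so no species reaches level 5.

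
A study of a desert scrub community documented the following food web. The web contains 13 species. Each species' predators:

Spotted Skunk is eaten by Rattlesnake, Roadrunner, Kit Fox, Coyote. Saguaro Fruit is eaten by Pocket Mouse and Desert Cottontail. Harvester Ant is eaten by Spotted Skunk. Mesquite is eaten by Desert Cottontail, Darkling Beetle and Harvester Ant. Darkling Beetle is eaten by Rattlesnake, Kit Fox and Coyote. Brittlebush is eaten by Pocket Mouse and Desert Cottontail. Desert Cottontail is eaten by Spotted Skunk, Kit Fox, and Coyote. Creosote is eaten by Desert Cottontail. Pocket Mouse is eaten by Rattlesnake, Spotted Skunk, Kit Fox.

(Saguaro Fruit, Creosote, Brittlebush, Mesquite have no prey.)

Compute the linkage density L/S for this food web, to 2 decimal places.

L/S = 1.69

There are L = 22 links among S = 13 species.
L/S = 22/13 = 1.6923 ≈ 1.69.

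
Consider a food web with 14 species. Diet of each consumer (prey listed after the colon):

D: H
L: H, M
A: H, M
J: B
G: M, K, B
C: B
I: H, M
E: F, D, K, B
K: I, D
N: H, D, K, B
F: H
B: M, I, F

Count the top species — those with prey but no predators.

7

Top species (has prey, but nothing eats it): L, A, G, C, E, J, N.
Count: 7.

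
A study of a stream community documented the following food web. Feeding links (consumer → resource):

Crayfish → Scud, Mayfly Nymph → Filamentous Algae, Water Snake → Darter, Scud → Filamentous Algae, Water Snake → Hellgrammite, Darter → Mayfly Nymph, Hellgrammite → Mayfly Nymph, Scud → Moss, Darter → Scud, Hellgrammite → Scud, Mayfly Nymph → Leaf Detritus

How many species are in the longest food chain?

4 species

One longest chain: Filamentous Algae → Scud → Hellgrammite → Water Snake.
It has 4 species and 3 links.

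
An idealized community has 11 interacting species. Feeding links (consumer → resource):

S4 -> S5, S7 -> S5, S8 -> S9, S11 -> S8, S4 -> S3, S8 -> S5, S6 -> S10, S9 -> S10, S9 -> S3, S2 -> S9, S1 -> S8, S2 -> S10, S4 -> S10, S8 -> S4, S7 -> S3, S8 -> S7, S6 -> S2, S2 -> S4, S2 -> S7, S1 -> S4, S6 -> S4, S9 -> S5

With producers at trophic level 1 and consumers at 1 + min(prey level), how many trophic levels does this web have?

3

Producers (level 1): S5, S3, S10.
Following each consumer down to its lowest-level prey: S5 → S8 → S11 (levels 1 through 3).
All prey of S11 (S8 2) are at level 2 or above, so S11 is at level 1 + 2 = 3.
Every consumer has at least one prey at level 2 or below, so none exceeds level 3.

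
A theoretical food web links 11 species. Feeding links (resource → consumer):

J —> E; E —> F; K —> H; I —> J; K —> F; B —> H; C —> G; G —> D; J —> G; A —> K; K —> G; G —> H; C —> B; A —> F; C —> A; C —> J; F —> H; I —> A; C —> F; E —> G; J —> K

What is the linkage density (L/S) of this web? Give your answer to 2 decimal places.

There are L = 21 links among S = 11 species.
L/S = 21/11 = 1.9091 ≈ 1.91.

L/S = 1.91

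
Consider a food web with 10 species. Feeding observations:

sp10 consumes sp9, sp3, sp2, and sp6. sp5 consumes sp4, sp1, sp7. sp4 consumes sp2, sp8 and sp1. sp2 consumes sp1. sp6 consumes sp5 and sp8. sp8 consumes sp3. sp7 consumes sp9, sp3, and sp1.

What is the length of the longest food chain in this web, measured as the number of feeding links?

One longest chain: sp3 → sp8 → sp4 → sp5 → sp6 → sp10.
It has 6 species and 5 links.

5 links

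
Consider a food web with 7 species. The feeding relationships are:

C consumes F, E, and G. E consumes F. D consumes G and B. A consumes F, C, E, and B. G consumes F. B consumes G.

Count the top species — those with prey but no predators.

Top species (has prey, but nothing eats it): A, D.
Count: 2.

2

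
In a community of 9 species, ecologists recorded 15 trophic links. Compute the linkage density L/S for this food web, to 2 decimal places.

L/S = 1.67

There are L = 15 links among S = 9 species.
L/S = 15/9 = 1.6667 ≈ 1.67.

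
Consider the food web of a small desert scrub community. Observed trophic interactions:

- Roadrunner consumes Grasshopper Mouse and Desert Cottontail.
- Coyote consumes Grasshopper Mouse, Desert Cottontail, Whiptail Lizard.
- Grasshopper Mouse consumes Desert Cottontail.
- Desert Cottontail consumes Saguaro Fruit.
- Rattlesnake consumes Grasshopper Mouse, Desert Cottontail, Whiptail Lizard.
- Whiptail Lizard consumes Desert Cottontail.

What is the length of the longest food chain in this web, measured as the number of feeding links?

3 links

One longest chain: Saguaro Fruit → Desert Cottontail → Whiptail Lizard → Coyote.
It has 4 species and 3 links.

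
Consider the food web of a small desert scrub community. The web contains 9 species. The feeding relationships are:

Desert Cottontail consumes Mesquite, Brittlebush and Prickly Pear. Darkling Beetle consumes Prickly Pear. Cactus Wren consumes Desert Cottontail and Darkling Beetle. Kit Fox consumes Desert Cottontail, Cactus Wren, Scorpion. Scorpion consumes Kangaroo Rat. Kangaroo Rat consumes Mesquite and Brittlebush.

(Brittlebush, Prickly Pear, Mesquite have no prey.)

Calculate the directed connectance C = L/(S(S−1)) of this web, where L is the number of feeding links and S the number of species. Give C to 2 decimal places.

C = 0.17

The web has S = 9 species and L = 12 feeding links.
C = L / (S(S−1)) = 12 / 72 = 0.1667 ≈ 0.17.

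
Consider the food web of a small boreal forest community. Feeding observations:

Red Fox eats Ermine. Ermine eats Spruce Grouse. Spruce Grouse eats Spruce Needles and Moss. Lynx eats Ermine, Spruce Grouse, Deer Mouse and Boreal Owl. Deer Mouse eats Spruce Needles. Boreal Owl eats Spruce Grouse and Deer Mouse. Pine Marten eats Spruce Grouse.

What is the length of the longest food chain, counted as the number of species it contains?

4 species

One longest chain: Spruce Needles → Spruce Grouse → Ermine → Lynx.
It has 4 species and 3 links.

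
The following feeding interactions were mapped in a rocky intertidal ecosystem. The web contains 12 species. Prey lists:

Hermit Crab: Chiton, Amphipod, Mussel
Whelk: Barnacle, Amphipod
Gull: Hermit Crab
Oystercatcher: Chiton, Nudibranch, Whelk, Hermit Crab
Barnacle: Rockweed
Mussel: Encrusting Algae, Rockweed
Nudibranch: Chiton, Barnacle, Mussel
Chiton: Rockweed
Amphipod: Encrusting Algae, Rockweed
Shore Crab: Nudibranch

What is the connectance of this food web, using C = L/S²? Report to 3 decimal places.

C = 0.139

The web has S = 12 species and L = 20 feeding links.
C = L / S² = 20 / 144 = 0.1389 ≈ 0.139.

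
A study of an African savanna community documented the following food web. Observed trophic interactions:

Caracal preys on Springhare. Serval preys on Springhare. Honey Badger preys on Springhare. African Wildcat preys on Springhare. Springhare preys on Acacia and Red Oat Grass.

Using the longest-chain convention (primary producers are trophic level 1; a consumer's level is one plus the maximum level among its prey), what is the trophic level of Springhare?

Trophic level 2

Acacia is a producer → level 1.
Springhare eats Acacia (level 1); other prey at levels: Red Oat Grass 1 → level 2.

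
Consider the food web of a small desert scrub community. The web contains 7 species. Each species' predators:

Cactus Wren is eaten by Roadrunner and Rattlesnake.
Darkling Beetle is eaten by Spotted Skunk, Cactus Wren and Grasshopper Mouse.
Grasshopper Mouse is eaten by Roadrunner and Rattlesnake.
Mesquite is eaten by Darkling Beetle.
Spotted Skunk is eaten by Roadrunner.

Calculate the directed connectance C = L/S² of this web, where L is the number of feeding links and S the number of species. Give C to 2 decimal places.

The web has S = 7 species and L = 9 feeding links.
C = L / S² = 9 / 49 = 0.1837 ≈ 0.18.

C = 0.18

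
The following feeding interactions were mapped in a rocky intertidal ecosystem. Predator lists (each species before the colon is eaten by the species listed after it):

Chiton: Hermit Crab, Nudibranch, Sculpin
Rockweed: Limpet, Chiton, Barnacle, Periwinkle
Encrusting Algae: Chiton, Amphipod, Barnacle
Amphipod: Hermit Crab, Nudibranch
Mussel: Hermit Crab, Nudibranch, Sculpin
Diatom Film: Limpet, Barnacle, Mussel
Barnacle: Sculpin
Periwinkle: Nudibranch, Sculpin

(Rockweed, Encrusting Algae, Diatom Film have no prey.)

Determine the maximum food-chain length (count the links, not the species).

2 links

One longest chain: Rockweed → Chiton → Hermit Crab.
It has 3 species and 2 links.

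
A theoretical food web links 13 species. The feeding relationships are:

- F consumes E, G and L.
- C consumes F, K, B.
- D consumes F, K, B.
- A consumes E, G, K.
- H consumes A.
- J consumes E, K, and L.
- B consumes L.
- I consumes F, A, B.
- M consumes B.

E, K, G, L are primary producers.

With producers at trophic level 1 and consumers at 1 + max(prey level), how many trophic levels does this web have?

3

Producers (level 1): E, K, G, L.
E → A → H gives H level 3.
No species has a prey at level 3, so no species reaches level 4.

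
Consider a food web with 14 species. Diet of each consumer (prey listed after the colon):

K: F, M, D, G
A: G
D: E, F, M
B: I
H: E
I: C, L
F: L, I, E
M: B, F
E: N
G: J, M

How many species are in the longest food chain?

6 species

One longest chain: C → I → B → M → D → K.
It has 6 species and 5 links.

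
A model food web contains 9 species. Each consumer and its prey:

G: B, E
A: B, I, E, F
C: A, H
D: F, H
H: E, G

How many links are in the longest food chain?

3 links

One longest chain: B → G → H → C.
It has 4 species and 3 links.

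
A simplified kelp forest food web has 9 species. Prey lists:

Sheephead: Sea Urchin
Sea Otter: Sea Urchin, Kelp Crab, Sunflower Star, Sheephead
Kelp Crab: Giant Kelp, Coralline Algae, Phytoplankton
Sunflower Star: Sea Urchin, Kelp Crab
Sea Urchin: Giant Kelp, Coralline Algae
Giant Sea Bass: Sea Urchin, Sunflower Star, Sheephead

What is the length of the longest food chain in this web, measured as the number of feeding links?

One longest chain: Giant Kelp → Sea Urchin → Sunflower Star → Giant Sea Bass.
It has 4 species and 3 links.

3 links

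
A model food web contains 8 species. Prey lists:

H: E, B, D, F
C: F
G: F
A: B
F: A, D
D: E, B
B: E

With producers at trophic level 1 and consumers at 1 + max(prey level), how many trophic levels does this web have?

Producers (level 1): E.
E → B → A → F → H gives H level 5.
No species has a prey at level 5, so no species reaches level 6.

5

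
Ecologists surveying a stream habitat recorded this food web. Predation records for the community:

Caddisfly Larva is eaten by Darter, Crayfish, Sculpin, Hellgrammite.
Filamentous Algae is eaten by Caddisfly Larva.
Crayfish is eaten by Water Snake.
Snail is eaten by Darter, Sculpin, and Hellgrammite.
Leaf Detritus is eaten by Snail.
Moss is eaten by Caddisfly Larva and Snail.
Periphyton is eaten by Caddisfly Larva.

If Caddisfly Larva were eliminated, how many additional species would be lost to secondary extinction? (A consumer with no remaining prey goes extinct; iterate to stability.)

2

Remove Caddisfly Larva.
Round 1: Crayfish (all prey gone) → extinct.
Round 2: Water Snake (all prey gone) → extinct.
No further losses. Total secondary extinctions: 2.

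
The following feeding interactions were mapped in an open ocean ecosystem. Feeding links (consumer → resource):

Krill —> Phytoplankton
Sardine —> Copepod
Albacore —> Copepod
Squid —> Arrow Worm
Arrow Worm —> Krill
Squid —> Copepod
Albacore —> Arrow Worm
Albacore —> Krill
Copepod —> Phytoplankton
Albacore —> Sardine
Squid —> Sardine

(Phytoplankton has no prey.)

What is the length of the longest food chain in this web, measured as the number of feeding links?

3 links

One longest chain: Phytoplankton → Copepod → Sardine → Squid.
It has 4 species and 3 links.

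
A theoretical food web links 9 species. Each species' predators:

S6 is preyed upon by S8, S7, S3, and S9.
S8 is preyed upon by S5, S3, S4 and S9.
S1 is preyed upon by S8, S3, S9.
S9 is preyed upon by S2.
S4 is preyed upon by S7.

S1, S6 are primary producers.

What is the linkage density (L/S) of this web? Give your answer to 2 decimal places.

There are L = 13 links among S = 9 species.
L/S = 13/9 = 1.4444 ≈ 1.44.

L/S = 1.44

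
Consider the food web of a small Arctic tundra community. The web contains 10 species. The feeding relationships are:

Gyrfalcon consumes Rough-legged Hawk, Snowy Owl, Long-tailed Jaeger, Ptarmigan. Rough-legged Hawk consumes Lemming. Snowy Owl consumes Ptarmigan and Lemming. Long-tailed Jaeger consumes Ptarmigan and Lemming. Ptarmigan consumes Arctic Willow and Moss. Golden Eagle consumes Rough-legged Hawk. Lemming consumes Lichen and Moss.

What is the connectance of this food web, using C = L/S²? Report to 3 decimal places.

The web has S = 10 species and L = 14 feeding links.
C = L / S² = 14 / 100 = 0.1400 ≈ 0.140.

C = 0.140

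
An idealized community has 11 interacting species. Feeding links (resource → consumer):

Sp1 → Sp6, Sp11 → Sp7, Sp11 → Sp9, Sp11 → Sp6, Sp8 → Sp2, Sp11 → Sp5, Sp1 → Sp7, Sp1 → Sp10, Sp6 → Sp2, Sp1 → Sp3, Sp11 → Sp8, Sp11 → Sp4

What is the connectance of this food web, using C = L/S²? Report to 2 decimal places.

The web has S = 11 species and L = 12 feeding links.
C = L / S² = 12 / 121 = 0.0992 ≈ 0.10.

C = 0.10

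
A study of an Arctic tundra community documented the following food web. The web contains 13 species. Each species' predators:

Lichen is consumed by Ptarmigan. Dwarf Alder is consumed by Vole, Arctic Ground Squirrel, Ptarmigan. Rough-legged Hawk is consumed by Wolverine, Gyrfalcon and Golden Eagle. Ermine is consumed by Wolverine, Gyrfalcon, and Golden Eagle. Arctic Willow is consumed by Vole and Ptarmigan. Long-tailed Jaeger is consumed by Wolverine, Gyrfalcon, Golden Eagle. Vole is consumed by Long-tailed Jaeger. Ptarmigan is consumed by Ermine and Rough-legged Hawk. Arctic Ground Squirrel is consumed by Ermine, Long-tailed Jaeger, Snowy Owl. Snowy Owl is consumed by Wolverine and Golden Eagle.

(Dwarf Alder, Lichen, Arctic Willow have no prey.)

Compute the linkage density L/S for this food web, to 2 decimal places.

L/S = 1.77

There are L = 23 links among S = 13 species.
L/S = 23/13 = 1.7692 ≈ 1.77.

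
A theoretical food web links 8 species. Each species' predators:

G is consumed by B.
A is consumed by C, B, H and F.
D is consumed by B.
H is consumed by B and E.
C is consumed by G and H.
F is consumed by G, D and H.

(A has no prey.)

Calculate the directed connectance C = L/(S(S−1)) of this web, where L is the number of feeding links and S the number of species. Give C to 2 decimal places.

The web has S = 8 species and L = 13 feeding links.
C = L / (S(S−1)) = 13 / 56 = 0.2321 ≈ 0.23.

C = 0.23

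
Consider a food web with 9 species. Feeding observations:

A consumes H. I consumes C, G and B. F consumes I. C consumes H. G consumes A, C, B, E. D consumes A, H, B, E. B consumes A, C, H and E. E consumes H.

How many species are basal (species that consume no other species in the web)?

1

Basal species (no prey listed): H.
Count: 1.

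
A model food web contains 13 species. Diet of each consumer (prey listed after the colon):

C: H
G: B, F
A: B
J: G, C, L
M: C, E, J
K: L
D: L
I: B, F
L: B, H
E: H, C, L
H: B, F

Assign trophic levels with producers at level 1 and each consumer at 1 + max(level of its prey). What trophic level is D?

Trophic level 4

B is a producer → level 1.
H eats B (level 1); other prey at levels: F 1 → level 2.
L eats H (level 2); other prey at levels: B 1 → level 3.
D eats L → level 4.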